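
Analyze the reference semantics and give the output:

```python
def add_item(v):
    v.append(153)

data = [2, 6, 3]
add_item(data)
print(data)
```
[2, 6, 3, 153]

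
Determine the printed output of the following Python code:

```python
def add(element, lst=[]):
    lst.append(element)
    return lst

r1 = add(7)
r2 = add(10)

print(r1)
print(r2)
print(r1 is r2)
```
[7, 10]
[7, 10]
True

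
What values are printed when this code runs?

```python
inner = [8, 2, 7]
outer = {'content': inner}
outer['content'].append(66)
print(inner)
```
[8, 2, 7, 66]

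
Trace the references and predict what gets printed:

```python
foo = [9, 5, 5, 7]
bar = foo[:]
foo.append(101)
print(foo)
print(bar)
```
[9, 5, 5, 7, 101]
[9, 5, 5, 7]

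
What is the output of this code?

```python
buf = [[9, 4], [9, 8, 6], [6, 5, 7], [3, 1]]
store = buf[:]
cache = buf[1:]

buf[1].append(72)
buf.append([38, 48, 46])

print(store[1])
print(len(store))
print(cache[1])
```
[9, 8, 6, 72]
4
[6, 5, 7]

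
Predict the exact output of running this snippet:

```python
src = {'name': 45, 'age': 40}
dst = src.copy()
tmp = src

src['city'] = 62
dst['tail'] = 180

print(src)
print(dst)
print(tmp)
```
{'name': 45, 'age': 40, 'city': 62}
{'name': 45, 'age': 40, 'tail': 180}
{'name': 45, 'age': 40, 'city': 62}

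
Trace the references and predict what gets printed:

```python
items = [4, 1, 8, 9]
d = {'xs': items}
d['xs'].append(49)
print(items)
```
[4, 1, 8, 9, 49]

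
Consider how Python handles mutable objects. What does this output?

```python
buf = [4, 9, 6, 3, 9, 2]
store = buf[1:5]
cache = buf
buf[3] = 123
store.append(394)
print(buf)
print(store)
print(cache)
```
[4, 9, 6, 123, 9, 2]
[9, 6, 3, 9, 394]
[4, 9, 6, 123, 9, 2]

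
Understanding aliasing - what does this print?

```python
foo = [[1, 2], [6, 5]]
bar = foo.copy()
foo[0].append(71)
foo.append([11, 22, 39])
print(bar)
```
[[1, 2, 71], [6, 5]]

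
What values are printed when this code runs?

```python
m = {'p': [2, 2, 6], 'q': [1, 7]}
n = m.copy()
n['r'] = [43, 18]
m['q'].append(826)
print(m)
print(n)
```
{'p': [2, 2, 6], 'q': [1, 7, 826]}
{'p': [2, 2, 6], 'q': [1, 7, 826], 'r': [43, 18]}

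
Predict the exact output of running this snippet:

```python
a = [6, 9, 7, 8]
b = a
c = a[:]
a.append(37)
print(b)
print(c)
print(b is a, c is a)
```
[6, 9, 7, 8, 37]
[6, 9, 7, 8]
True False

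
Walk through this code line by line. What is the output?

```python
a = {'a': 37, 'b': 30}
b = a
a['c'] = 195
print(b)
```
{'a': 37, 'b': 30, 'c': 195}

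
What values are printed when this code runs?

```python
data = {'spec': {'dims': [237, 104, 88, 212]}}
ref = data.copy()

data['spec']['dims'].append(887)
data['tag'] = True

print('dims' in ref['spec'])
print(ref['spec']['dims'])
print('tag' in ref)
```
True
[237, 104, 88, 212, 887]
False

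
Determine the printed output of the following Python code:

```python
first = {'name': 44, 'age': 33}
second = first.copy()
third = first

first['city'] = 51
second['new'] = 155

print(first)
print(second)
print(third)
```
{'name': 44, 'age': 33, 'city': 51}
{'name': 44, 'age': 33, 'new': 155}
{'name': 44, 'age': 33, 'city': 51}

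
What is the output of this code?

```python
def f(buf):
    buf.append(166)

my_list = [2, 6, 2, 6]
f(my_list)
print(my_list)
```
[2, 6, 2, 6, 166]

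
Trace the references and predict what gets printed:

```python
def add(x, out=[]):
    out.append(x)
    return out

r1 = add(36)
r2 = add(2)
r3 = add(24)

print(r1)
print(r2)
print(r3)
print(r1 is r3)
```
[36, 2, 24]
[36, 2, 24]
[36, 2, 24]
True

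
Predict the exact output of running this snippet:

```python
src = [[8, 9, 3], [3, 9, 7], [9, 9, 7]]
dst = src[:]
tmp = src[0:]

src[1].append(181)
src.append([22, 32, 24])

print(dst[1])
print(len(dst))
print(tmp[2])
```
[3, 9, 7, 181]
3
[9, 9, 7]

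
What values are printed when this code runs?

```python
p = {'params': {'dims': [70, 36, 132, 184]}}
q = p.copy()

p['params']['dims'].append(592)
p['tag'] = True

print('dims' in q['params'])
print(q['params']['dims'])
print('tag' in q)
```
True
[70, 36, 132, 184, 592]
False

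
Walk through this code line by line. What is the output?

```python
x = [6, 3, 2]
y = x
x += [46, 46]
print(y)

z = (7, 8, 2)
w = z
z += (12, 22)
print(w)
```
[6, 3, 2, 46, 46]
(7, 8, 2)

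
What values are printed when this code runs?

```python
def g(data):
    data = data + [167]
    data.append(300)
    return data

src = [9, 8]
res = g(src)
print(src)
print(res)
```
[9, 8]
[9, 8, 167, 300]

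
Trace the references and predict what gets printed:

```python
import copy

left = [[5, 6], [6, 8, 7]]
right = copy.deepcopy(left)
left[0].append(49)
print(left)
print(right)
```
[[5, 6, 49], [6, 8, 7]]
[[5, 6], [6, 8, 7]]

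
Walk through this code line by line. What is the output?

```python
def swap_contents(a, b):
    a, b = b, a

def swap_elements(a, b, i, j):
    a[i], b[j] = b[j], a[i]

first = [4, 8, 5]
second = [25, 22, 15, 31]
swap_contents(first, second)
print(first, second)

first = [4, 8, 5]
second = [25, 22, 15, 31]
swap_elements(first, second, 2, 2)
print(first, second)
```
[4, 8, 5] [25, 22, 15, 31]
[4, 8, 15] [25, 22, 5, 31]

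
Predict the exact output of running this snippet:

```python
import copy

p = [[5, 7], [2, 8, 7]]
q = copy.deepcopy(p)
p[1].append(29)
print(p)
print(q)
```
[[5, 7], [2, 8, 7, 29]]
[[5, 7], [2, 8, 7]]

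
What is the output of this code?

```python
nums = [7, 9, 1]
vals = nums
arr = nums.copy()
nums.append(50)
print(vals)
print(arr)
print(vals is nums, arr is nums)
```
[7, 9, 1, 50]
[7, 9, 1]
True False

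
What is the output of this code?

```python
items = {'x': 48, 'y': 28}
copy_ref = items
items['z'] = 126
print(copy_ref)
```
{'x': 48, 'y': 28, 'z': 126}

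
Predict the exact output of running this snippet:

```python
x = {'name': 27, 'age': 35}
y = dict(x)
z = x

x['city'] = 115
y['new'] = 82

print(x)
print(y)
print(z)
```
{'name': 27, 'age': 35, 'city': 115}
{'name': 27, 'age': 35, 'new': 82}
{'name': 27, 'age': 35, 'city': 115}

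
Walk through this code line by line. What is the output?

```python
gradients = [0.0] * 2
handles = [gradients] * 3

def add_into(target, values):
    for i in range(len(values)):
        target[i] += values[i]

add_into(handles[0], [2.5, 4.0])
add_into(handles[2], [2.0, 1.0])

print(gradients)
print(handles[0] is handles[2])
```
[4.5, 5.0]
True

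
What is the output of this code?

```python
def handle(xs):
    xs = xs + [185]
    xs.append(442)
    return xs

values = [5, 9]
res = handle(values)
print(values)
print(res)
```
[5, 9]
[5, 9, 185, 442]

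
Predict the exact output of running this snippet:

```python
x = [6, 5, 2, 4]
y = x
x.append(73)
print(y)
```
[6, 5, 2, 4, 73]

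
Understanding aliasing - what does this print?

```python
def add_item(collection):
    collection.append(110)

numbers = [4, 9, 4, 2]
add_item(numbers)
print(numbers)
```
[4, 9, 4, 2, 110]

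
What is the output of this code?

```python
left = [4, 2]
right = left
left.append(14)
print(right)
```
[4, 2, 14]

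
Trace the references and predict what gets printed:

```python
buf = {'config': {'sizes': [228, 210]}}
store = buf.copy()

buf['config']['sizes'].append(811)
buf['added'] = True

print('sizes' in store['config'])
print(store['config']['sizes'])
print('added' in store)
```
True
[228, 210, 811]
False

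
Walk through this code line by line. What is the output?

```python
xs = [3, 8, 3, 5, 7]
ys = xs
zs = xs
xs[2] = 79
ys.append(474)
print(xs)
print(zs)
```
[3, 8, 79, 5, 7, 474]
[3, 8, 79, 5, 7, 474]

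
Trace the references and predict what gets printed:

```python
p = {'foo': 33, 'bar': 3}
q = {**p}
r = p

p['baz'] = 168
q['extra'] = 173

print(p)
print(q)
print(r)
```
{'foo': 33, 'bar': 3, 'baz': 168}
{'foo': 33, 'bar': 3, 'extra': 173}
{'foo': 33, 'bar': 3, 'baz': 168}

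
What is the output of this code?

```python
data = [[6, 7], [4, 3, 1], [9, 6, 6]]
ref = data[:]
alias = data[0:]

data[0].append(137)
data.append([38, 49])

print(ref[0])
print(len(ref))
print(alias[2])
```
[6, 7, 137]
3
[9, 6, 6]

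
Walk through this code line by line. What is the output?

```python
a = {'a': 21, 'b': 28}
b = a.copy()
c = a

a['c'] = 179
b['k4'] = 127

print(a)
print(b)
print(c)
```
{'a': 21, 'b': 28, 'c': 179}
{'a': 21, 'b': 28, 'k4': 127}
{'a': 21, 'b': 28, 'c': 179}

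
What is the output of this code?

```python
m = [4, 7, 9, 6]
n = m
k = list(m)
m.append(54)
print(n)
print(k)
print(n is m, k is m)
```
[4, 7, 9, 6, 54]
[4, 7, 9, 6]
True False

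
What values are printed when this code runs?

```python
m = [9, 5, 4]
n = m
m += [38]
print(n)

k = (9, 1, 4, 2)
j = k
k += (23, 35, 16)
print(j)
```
[9, 5, 4, 38]
(9, 1, 4, 2)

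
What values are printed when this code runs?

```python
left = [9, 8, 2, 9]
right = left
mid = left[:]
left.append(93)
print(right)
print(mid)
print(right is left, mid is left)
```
[9, 8, 2, 9, 93]
[9, 8, 2, 9]
True False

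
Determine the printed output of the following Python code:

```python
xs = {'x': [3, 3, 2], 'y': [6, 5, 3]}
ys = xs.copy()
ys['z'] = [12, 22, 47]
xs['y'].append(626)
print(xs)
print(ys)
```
{'x': [3, 3, 2], 'y': [6, 5, 3, 626]}
{'x': [3, 3, 2], 'y': [6, 5, 3, 626], 'z': [12, 22, 47]}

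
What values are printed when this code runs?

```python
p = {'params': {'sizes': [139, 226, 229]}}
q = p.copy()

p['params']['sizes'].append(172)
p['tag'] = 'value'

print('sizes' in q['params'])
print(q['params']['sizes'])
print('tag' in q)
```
True
[139, 226, 229, 172]
False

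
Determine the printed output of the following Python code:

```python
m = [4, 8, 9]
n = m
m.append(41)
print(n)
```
[4, 8, 9, 41]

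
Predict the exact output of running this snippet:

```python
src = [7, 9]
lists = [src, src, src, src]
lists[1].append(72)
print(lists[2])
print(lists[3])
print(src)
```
[7, 9, 72]
[7, 9, 72]
[7, 9, 72]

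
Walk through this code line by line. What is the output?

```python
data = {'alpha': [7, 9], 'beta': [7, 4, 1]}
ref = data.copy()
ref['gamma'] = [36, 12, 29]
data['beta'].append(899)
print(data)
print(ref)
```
{'alpha': [7, 9], 'beta': [7, 4, 1, 899]}
{'alpha': [7, 9], 'beta': [7, 4, 1, 899], 'gamma': [36, 12, 29]}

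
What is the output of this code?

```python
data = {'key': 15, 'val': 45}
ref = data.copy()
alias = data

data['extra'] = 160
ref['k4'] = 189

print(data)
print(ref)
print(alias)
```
{'key': 15, 'val': 45, 'extra': 160}
{'key': 15, 'val': 45, 'k4': 189}
{'key': 15, 'val': 45, 'extra': 160}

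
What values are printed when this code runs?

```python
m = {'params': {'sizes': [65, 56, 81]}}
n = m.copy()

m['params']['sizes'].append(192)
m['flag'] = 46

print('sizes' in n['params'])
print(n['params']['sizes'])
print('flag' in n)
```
True
[65, 56, 81, 192]
False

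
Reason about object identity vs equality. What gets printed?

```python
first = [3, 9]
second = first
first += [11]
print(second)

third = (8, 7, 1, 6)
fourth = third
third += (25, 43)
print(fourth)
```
[3, 9, 11]
(8, 7, 1, 6)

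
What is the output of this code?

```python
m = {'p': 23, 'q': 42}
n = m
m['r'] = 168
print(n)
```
{'p': 23, 'q': 42, 'r': 168}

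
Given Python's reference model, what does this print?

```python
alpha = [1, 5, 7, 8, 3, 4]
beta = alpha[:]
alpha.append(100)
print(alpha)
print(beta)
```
[1, 5, 7, 8, 3, 4, 100]
[1, 5, 7, 8, 3, 4]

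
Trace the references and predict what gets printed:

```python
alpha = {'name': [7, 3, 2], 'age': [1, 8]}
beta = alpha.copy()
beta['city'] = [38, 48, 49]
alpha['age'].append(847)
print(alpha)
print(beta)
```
{'name': [7, 3, 2], 'age': [1, 8, 847]}
{'name': [7, 3, 2], 'age': [1, 8, 847], 'city': [38, 48, 49]}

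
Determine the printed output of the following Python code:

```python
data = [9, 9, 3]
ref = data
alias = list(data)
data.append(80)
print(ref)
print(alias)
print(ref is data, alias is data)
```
[9, 9, 3, 80]
[9, 9, 3]
True False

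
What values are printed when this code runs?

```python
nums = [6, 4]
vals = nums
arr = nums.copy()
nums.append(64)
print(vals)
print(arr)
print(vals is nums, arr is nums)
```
[6, 4, 64]
[6, 4]
True False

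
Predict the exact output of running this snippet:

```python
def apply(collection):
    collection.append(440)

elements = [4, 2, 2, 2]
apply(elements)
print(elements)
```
[4, 2, 2, 2, 440]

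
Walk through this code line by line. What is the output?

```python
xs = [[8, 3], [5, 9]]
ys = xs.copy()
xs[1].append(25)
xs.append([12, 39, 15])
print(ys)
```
[[8, 3], [5, 9, 25]]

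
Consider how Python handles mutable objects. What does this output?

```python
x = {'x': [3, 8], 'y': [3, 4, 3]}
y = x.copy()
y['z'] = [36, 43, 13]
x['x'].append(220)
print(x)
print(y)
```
{'x': [3, 8, 220], 'y': [3, 4, 3]}
{'x': [3, 8, 220], 'y': [3, 4, 3], 'z': [36, 43, 13]}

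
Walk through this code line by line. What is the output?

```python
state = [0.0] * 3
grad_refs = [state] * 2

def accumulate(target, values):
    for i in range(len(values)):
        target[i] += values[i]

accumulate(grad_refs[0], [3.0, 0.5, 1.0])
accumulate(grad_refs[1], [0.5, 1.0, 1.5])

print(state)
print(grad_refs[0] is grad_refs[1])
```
[3.5, 1.5, 2.5]
True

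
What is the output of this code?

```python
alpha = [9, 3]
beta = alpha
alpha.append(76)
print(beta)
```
[9, 3, 76]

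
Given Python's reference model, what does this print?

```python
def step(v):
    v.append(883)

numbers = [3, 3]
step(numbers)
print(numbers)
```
[3, 3, 883]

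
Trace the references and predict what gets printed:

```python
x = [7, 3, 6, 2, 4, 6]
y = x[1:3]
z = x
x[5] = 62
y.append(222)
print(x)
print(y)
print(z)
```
[7, 3, 6, 2, 4, 62]
[3, 6, 222]
[7, 3, 6, 2, 4, 62]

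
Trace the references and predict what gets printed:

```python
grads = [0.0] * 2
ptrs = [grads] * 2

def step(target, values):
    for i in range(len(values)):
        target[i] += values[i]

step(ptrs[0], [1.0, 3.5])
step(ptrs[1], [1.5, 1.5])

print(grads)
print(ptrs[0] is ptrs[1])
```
[2.5, 5.0]
True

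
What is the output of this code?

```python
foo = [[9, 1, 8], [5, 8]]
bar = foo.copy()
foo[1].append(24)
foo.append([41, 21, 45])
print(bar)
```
[[9, 1, 8], [5, 8, 24]]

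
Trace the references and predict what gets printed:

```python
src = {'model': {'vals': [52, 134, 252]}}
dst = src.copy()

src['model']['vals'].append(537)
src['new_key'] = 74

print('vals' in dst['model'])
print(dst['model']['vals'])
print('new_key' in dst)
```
True
[52, 134, 252, 537]
False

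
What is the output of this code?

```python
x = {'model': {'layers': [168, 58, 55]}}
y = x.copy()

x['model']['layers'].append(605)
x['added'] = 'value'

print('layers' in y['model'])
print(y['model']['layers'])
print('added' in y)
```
True
[168, 58, 55, 605]
False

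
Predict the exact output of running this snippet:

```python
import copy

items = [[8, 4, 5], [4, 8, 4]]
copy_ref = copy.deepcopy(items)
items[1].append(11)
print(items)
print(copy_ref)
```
[[8, 4, 5], [4, 8, 4, 11]]
[[8, 4, 5], [4, 8, 4]]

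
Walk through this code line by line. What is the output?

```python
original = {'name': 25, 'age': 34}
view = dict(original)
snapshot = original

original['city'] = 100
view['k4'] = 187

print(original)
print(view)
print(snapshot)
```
{'name': 25, 'age': 34, 'city': 100}
{'name': 25, 'age': 34, 'k4': 187}
{'name': 25, 'age': 34, 'city': 100}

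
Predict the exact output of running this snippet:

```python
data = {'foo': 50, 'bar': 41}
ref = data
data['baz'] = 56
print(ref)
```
{'foo': 50, 'bar': 41, 'baz': 56}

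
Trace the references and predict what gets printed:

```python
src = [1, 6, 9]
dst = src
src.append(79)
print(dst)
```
[1, 6, 9, 79]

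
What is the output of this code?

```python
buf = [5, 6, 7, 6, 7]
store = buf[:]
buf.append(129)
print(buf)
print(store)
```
[5, 6, 7, 6, 7, 129]
[5, 6, 7, 6, 7]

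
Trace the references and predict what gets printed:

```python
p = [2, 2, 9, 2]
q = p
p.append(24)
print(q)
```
[2, 2, 9, 2, 24]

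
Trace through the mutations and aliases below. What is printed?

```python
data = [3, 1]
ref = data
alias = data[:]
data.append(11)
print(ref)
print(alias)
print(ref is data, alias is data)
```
[3, 1, 11]
[3, 1]
True False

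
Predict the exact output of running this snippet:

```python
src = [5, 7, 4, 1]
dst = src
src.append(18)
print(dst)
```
[5, 7, 4, 1, 18]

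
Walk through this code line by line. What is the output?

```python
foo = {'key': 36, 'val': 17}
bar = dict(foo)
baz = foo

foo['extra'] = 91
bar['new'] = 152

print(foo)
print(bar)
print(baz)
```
{'key': 36, 'val': 17, 'extra': 91}
{'key': 36, 'val': 17, 'new': 152}
{'key': 36, 'val': 17, 'extra': 91}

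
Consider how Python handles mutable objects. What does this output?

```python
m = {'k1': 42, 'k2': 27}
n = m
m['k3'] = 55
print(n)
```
{'k1': 42, 'k2': 27, 'k3': 55}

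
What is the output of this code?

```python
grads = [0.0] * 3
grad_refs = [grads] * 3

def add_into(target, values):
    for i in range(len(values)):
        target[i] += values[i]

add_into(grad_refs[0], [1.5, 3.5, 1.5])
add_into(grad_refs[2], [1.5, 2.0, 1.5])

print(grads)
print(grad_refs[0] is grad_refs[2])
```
[3.0, 5.5, 3.0]
True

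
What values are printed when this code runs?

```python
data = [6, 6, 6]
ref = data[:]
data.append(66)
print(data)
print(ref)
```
[6, 6, 6, 66]
[6, 6, 6]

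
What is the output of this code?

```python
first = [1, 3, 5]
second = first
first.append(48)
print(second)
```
[1, 3, 5, 48]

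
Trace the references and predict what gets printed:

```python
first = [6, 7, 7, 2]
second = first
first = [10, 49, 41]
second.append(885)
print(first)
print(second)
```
[10, 49, 41]
[6, 7, 7, 2, 885]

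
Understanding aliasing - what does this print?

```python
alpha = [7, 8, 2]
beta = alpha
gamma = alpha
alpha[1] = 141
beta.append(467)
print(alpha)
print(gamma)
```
[7, 141, 2, 467]
[7, 141, 2, 467]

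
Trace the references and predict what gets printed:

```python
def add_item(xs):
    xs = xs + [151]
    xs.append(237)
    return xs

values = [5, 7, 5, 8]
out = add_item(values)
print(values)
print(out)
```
[5, 7, 5, 8]
[5, 7, 5, 8, 151, 237]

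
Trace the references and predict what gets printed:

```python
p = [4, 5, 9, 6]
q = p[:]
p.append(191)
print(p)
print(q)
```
[4, 5, 9, 6, 191]
[4, 5, 9, 6]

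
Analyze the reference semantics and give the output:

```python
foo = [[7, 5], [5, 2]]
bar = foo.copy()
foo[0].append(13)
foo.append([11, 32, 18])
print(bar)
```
[[7, 5, 13], [5, 2]]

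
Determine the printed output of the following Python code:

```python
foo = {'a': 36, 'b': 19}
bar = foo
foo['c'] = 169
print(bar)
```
{'a': 36, 'b': 19, 'c': 169}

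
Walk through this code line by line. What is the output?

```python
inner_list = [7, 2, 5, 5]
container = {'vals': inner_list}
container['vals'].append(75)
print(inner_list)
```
[7, 2, 5, 5, 75]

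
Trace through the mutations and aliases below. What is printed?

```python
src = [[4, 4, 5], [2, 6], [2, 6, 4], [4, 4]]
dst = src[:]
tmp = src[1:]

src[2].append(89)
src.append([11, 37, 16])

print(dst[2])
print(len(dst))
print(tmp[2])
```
[2, 6, 4, 89]
4
[4, 4]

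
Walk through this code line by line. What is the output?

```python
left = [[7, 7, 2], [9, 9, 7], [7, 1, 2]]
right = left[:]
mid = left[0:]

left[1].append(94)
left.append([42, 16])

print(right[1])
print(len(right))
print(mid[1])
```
[9, 9, 7, 94]
3
[9, 9, 7, 94]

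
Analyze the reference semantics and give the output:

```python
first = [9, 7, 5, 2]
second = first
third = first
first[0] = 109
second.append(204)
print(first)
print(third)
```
[109, 7, 5, 2, 204]
[109, 7, 5, 2, 204]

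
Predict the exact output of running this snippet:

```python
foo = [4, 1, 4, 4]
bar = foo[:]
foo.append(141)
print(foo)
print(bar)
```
[4, 1, 4, 4, 141]
[4, 1, 4, 4]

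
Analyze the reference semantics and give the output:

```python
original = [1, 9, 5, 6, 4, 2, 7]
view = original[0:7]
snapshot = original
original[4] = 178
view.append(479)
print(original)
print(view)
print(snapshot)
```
[1, 9, 5, 6, 178, 2, 7]
[1, 9, 5, 6, 4, 2, 7, 479]
[1, 9, 5, 6, 178, 2, 7]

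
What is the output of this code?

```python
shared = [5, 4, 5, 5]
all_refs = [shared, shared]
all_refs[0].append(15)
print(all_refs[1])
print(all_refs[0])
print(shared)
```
[5, 4, 5, 5, 15]
[5, 4, 5, 5, 15]
[5, 4, 5, 5, 15]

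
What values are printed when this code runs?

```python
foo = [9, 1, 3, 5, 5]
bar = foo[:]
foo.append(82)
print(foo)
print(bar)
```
[9, 1, 3, 5, 5, 82]
[9, 1, 3, 5, 5]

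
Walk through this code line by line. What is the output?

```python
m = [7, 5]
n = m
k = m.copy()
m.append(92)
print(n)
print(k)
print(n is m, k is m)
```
[7, 5, 92]
[7, 5]
True False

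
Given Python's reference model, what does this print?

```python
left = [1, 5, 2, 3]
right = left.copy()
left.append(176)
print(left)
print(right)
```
[1, 5, 2, 3, 176]
[1, 5, 2, 3]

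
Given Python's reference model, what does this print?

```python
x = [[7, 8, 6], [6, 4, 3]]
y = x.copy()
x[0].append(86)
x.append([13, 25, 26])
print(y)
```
[[7, 8, 6, 86], [6, 4, 3]]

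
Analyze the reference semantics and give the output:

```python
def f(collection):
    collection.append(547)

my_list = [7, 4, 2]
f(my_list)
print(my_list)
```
[7, 4, 2, 547]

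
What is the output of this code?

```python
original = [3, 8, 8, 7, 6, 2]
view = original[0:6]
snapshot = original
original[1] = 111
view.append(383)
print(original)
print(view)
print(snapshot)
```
[3, 111, 8, 7, 6, 2]
[3, 8, 8, 7, 6, 2, 383]
[3, 111, 8, 7, 6, 2]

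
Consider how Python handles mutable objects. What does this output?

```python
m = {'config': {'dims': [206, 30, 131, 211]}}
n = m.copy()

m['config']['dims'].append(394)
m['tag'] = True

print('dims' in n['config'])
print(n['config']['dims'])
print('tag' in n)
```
True
[206, 30, 131, 211, 394]
False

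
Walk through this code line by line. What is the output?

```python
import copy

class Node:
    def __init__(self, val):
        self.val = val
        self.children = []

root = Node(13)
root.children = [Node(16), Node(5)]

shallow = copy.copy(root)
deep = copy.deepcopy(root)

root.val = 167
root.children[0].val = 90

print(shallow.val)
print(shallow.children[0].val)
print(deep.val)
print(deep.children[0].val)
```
13
90
13
16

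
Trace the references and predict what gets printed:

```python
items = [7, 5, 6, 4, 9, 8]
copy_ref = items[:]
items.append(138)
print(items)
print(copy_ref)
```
[7, 5, 6, 4, 9, 8, 138]
[7, 5, 6, 4, 9, 8]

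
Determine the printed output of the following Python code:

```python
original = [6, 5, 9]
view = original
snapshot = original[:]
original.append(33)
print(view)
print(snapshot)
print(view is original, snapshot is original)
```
[6, 5, 9, 33]
[6, 5, 9]
True False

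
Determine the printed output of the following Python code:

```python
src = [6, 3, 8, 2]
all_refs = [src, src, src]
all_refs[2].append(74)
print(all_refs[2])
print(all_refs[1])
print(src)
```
[6, 3, 8, 2, 74]
[6, 3, 8, 2, 74]
[6, 3, 8, 2, 74]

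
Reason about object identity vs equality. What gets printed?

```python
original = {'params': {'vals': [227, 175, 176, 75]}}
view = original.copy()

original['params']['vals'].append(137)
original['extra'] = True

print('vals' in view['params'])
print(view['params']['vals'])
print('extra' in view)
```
True
[227, 175, 176, 75, 137]
False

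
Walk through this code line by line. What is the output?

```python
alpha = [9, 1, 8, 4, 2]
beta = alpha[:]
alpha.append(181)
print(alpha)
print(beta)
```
[9, 1, 8, 4, 2, 181]
[9, 1, 8, 4, 2]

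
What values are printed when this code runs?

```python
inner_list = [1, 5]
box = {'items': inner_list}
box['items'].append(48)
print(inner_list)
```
[1, 5, 48]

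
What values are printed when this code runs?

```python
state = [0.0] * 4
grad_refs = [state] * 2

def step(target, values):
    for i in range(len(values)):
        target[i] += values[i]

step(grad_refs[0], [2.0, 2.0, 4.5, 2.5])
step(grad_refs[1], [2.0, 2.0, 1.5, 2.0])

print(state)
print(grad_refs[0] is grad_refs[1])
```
[4.0, 4.0, 6.0, 4.5]
True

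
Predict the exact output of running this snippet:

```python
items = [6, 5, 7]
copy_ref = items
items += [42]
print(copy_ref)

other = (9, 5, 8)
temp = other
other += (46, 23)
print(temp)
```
[6, 5, 7, 42]
(9, 5, 8)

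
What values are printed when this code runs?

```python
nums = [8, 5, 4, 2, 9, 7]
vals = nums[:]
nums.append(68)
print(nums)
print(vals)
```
[8, 5, 4, 2, 9, 7, 68]
[8, 5, 4, 2, 9, 7]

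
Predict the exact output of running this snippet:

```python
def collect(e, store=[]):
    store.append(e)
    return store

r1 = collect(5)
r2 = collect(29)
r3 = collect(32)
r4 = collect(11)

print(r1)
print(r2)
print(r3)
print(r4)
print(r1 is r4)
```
[5, 29, 32, 11]
[5, 29, 32, 11]
[5, 29, 32, 11]
[5, 29, 32, 11]
True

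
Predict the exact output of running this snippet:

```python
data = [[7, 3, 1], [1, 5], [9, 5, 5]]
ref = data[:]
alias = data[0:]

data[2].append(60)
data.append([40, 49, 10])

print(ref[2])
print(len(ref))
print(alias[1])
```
[9, 5, 5, 60]
3
[1, 5]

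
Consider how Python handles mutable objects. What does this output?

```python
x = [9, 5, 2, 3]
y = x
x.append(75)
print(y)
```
[9, 5, 2, 3, 75]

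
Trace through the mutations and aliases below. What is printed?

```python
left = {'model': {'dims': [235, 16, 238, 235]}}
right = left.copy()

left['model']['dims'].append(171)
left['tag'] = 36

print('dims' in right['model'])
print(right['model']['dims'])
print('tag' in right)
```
True
[235, 16, 238, 235, 171]
False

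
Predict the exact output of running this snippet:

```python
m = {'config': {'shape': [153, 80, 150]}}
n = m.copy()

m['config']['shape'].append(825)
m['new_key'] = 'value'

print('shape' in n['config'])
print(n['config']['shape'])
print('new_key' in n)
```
True
[153, 80, 150, 825]
False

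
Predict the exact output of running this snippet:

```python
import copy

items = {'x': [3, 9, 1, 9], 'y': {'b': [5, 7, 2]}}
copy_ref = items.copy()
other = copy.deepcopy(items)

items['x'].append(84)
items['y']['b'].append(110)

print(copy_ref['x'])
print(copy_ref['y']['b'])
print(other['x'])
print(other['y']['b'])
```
[3, 9, 1, 9, 84]
[5, 7, 2, 110]
[3, 9, 1, 9]
[5, 7, 2]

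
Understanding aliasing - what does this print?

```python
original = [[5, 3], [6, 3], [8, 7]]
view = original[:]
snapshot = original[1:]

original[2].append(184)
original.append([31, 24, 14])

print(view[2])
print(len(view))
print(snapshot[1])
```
[8, 7, 184]
3
[8, 7, 184]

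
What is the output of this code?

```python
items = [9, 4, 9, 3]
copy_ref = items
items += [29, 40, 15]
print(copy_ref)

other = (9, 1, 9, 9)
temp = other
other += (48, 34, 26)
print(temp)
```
[9, 4, 9, 3, 29, 40, 15]
(9, 1, 9, 9)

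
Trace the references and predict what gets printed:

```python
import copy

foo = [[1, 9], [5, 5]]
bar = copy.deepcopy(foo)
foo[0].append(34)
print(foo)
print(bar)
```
[[1, 9, 34], [5, 5]]
[[1, 9], [5, 5]]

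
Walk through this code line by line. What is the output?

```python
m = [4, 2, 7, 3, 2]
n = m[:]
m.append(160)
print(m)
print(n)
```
[4, 2, 7, 3, 2, 160]
[4, 2, 7, 3, 2]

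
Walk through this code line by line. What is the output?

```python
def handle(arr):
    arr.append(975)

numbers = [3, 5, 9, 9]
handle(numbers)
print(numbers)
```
[3, 5, 9, 9, 975]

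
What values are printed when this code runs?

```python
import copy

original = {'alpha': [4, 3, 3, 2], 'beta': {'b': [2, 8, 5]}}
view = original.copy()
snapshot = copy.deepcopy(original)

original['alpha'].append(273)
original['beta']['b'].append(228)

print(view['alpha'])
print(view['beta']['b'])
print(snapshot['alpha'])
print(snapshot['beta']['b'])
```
[4, 3, 3, 2, 273]
[2, 8, 5, 228]
[4, 3, 3, 2]
[2, 8, 5]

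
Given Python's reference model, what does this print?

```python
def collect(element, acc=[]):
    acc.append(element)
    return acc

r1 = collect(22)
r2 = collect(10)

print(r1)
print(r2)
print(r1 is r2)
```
[22, 10]
[22, 10]
True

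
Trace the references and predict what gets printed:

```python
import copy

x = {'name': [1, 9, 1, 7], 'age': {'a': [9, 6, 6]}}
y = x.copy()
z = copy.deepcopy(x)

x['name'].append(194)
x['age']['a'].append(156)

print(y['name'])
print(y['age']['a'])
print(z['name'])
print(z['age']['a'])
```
[1, 9, 1, 7, 194]
[9, 6, 6, 156]
[1, 9, 1, 7]
[9, 6, 6]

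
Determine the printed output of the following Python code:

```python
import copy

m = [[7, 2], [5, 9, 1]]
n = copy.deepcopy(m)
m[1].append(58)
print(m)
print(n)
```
[[7, 2], [5, 9, 1, 58]]
[[7, 2], [5, 9, 1]]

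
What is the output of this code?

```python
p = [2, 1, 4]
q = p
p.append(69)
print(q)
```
[2, 1, 4, 69]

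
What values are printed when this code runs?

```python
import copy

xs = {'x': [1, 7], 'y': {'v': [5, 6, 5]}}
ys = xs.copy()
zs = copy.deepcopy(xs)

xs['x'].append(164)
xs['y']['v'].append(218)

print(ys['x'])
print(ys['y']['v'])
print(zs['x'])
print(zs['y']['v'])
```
[1, 7, 164]
[5, 6, 5, 218]
[1, 7]
[5, 6, 5]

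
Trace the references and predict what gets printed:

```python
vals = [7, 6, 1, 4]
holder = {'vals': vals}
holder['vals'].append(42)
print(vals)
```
[7, 6, 1, 4, 42]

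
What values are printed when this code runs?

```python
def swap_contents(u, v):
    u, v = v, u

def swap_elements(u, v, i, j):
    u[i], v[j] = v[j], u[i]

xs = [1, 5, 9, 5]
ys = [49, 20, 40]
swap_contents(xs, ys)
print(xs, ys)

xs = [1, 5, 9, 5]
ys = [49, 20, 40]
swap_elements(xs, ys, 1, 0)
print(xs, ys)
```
[1, 5, 9, 5] [49, 20, 40]
[1, 49, 9, 5] [5, 20, 40]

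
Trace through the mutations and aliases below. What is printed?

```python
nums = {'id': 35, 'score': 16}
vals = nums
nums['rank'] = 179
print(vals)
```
{'id': 35, 'score': 16, 'rank': 179}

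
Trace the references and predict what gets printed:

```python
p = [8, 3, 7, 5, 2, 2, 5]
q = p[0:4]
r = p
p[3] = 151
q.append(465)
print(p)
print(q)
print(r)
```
[8, 3, 7, 151, 2, 2, 5]
[8, 3, 7, 5, 465]
[8, 3, 7, 151, 2, 2, 5]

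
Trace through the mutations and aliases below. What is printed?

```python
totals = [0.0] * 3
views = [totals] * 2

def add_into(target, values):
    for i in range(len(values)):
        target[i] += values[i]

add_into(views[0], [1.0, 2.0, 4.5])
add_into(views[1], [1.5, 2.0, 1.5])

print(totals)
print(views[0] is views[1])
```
[2.5, 4.0, 6.0]
True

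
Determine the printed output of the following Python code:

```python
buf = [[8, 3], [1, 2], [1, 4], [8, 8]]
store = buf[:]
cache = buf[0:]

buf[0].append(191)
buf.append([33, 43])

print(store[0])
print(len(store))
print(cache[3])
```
[8, 3, 191]
4
[8, 8]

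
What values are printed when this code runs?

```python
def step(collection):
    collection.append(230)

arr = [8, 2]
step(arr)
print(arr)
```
[8, 2, 230]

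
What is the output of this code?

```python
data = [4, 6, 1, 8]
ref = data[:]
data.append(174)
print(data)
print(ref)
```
[4, 6, 1, 8, 174]
[4, 6, 1, 8]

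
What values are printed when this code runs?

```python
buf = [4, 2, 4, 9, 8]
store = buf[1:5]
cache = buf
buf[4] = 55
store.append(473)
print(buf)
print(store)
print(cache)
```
[4, 2, 4, 9, 55]
[2, 4, 9, 8, 473]
[4, 2, 4, 9, 55]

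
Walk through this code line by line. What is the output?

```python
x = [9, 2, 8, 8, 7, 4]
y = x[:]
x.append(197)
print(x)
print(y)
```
[9, 2, 8, 8, 7, 4, 197]
[9, 2, 8, 8, 7, 4]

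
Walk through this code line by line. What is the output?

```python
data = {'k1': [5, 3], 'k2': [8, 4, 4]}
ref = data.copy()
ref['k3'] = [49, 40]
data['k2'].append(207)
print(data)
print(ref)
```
{'k1': [5, 3], 'k2': [8, 4, 4, 207]}
{'k1': [5, 3], 'k2': [8, 4, 4, 207], 'k3': [49, 40]}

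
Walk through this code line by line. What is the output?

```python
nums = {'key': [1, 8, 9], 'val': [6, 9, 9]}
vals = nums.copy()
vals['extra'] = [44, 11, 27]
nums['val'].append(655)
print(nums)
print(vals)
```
{'key': [1, 8, 9], 'val': [6, 9, 9, 655]}
{'key': [1, 8, 9], 'val': [6, 9, 9, 655], 'extra': [44, 11, 27]}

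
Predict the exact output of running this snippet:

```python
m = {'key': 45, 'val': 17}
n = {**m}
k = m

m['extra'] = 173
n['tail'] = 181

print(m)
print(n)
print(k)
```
{'key': 45, 'val': 17, 'extra': 173}
{'key': 45, 'val': 17, 'tail': 181}
{'key': 45, 'val': 17, 'extra': 173}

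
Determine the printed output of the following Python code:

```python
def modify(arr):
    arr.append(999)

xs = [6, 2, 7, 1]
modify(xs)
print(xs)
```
[6, 2, 7, 1, 999]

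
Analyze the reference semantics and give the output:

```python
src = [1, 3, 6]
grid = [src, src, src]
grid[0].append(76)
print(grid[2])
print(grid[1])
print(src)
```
[1, 3, 6, 76]
[1, 3, 6, 76]
[1, 3, 6, 76]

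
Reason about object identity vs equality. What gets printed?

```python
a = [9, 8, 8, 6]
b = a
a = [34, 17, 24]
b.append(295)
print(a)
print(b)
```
[34, 17, 24]
[9, 8, 8, 6, 295]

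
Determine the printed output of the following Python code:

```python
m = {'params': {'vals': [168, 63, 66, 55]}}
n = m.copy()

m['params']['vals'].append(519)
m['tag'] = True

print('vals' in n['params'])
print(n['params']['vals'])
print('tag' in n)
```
True
[168, 63, 66, 55, 519]
False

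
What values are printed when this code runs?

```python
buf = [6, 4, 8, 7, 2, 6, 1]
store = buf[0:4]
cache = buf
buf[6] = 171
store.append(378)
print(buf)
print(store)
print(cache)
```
[6, 4, 8, 7, 2, 6, 171]
[6, 4, 8, 7, 378]
[6, 4, 8, 7, 2, 6, 171]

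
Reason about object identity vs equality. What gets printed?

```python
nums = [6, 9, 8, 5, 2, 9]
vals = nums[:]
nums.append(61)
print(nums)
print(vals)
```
[6, 9, 8, 5, 2, 9, 61]
[6, 9, 8, 5, 2, 9]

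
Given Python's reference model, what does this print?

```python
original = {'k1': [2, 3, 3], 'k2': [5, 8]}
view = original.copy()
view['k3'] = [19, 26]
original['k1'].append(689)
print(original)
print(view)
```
{'k1': [2, 3, 3, 689], 'k2': [5, 8]}
{'k1': [2, 3, 3, 689], 'k2': [5, 8], 'k3': [19, 26]}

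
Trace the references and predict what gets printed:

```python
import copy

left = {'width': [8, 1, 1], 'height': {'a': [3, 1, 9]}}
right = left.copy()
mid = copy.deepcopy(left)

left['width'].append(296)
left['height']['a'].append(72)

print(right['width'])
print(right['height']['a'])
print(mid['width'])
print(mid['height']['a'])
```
[8, 1, 1, 296]
[3, 1, 9, 72]
[8, 1, 1]
[3, 1, 9]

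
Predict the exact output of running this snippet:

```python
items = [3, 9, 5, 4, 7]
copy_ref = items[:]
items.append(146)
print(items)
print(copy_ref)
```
[3, 9, 5, 4, 7, 146]
[3, 9, 5, 4, 7]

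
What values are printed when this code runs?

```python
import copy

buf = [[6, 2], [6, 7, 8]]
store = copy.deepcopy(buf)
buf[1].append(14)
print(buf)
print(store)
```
[[6, 2], [6, 7, 8, 14]]
[[6, 2], [6, 7, 8]]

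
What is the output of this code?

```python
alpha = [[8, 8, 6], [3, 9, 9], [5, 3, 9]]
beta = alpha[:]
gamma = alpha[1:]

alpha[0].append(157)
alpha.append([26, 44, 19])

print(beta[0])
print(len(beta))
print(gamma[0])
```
[8, 8, 6, 157]
3
[3, 9, 9]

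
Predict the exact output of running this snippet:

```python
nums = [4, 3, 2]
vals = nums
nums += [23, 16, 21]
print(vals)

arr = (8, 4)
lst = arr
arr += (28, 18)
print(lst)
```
[4, 3, 2, 23, 16, 21]
(8, 4)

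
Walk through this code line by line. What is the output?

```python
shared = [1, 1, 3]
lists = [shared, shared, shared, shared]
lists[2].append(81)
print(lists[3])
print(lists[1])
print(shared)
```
[1, 1, 3, 81]
[1, 1, 3, 81]
[1, 1, 3, 81]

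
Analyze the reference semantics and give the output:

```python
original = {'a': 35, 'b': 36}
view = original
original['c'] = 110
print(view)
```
{'a': 35, 'b': 36, 'c': 110}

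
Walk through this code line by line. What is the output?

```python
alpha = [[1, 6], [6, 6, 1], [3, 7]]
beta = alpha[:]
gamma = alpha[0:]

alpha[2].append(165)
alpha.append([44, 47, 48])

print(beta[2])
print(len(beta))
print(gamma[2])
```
[3, 7, 165]
3
[3, 7, 165]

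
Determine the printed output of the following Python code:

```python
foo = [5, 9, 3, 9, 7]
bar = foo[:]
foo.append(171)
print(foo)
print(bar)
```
[5, 9, 3, 9, 7, 171]
[5, 9, 3, 9, 7]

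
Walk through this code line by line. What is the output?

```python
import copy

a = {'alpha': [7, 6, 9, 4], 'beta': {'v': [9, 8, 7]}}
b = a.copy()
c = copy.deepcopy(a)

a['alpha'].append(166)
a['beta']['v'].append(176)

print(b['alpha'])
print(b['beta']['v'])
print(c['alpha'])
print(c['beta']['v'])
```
[7, 6, 9, 4, 166]
[9, 8, 7, 176]
[7, 6, 9, 4]
[9, 8, 7]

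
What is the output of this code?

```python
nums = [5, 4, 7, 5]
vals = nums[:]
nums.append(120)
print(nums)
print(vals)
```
[5, 4, 7, 5, 120]
[5, 4, 7, 5]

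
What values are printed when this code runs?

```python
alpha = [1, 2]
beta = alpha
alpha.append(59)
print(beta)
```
[1, 2, 59]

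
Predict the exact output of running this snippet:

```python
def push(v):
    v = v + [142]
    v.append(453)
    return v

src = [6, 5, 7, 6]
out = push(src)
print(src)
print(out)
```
[6, 5, 7, 6]
[6, 5, 7, 6, 142, 453]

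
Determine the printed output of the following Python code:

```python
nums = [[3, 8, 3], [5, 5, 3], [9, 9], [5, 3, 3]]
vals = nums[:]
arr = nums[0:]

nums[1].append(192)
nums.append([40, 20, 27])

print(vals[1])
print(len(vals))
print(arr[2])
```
[5, 5, 3, 192]
4
[9, 9]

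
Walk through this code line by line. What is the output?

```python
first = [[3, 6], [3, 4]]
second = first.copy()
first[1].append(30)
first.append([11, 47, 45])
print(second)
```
[[3, 6], [3, 4, 30]]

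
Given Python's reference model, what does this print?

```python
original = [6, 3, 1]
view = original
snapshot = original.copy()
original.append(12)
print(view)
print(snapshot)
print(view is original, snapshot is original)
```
[6, 3, 1, 12]
[6, 3, 1]
True False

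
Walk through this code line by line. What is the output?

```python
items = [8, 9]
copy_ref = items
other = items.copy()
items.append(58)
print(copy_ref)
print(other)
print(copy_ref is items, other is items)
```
[8, 9, 58]
[8, 9]
True False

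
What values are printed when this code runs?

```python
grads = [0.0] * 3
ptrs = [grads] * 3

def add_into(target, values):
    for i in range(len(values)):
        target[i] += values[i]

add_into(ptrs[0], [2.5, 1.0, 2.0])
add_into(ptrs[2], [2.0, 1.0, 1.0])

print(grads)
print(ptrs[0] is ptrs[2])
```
[4.5, 2.0, 3.0]
True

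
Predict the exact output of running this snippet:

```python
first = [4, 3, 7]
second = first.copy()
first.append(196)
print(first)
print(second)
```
[4, 3, 7, 196]
[4, 3, 7]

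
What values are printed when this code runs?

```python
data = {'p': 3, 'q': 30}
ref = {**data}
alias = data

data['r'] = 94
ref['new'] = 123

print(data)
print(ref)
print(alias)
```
{'p': 3, 'q': 30, 'r': 94}
{'p': 3, 'q': 30, 'new': 123}
{'p': 3, 'q': 30, 'r': 94}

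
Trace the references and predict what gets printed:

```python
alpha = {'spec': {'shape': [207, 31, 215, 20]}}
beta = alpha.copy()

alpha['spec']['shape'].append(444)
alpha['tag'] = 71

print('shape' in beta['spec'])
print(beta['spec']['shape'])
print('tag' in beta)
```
True
[207, 31, 215, 20, 444]
False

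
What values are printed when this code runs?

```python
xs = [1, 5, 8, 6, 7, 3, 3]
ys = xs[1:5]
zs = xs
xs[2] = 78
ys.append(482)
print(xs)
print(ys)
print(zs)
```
[1, 5, 78, 6, 7, 3, 3]
[5, 8, 6, 7, 482]
[1, 5, 78, 6, 7, 3, 3]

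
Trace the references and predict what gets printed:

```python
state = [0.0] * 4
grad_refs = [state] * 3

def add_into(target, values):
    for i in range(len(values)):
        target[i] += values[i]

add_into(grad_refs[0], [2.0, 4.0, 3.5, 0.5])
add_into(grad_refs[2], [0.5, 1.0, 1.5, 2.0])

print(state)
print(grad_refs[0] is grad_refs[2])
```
[2.5, 5.0, 5.0, 2.5]
True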